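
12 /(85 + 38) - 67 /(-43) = 2919 /1763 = 1.66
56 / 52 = 1.08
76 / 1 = 76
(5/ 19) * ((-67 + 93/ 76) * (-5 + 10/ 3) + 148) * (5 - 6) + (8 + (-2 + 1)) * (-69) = -2386051/ 4332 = -550.80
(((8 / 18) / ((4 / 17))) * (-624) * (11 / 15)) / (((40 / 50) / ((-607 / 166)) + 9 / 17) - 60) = 401367824 / 27717057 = 14.48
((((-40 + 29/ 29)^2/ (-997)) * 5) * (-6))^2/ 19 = 2082096900/ 18886171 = 110.24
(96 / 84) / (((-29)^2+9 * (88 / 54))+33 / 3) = 3 / 2275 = 0.00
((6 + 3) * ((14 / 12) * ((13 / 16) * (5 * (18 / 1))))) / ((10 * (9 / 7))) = 1911 / 32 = 59.72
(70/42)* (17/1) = 85/3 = 28.33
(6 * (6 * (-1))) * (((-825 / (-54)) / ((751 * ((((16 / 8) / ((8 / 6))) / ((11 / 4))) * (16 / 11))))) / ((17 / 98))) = -5.32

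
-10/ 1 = -10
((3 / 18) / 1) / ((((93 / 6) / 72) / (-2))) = -48 / 31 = -1.55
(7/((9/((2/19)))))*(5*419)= 171.52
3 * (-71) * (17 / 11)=-3621 / 11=-329.18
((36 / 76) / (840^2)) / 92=1 / 137043200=0.00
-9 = -9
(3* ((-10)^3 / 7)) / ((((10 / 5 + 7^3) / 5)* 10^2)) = -10 / 161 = -0.06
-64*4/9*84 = -7168/3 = -2389.33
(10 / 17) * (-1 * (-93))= 930 / 17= 54.71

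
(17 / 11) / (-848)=-17 / 9328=-0.00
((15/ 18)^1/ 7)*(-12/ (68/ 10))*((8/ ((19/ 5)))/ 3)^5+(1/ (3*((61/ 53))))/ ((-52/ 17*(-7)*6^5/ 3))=-3207559427057/ 89726221183872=-0.04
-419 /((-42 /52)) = 10894 /21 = 518.76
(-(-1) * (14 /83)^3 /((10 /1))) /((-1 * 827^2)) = -1372 /1955308555615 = -0.00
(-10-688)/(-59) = 698/59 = 11.83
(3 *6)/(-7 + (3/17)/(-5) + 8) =765/41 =18.66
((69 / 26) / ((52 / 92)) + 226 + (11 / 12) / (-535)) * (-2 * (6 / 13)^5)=-324386066736 / 33570456595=-9.66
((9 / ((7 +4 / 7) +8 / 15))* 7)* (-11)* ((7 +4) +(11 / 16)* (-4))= -2401245 / 3404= -705.42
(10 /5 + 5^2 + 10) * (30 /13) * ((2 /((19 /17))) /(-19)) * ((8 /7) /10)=-30192 /32851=-0.92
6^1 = 6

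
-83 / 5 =-16.60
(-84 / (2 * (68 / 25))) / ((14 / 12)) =-225 / 17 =-13.24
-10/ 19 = -0.53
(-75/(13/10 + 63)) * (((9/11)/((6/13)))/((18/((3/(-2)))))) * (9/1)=43875/28292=1.55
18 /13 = 1.38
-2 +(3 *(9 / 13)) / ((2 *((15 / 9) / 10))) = 55 / 13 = 4.23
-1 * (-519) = 519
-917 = -917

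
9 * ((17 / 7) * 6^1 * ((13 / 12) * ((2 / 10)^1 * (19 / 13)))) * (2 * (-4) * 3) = -34884 / 35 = -996.69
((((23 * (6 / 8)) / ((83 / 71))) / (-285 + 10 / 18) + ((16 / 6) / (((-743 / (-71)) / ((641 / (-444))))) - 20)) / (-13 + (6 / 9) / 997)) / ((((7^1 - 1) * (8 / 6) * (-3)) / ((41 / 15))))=-175525735765355813 / 981137259155865600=-0.18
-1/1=-1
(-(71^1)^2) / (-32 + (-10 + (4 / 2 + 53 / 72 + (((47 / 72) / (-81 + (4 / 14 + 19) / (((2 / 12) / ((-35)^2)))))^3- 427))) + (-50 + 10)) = 5349813863036265732966912 / 537277835971519435613233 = 9.96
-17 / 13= -1.31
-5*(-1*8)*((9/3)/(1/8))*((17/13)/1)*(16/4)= 65280/13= 5021.54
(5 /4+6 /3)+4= 29 /4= 7.25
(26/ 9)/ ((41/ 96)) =832/ 123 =6.76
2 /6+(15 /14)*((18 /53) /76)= 28601 /84588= 0.34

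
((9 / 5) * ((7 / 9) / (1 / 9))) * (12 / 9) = 84 / 5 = 16.80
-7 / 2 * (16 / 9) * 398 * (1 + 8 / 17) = -557200 / 153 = -3641.83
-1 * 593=-593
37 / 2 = 18.50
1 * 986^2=972196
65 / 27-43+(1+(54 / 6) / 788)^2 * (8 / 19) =-1599166589 / 39818034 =-40.16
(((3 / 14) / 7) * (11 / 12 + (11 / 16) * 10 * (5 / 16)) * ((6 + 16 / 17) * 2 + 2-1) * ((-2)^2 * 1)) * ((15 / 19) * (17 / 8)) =4466715 / 476672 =9.37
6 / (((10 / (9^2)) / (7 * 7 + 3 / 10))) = 119799 / 50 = 2395.98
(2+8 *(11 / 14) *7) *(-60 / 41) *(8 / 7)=-76.93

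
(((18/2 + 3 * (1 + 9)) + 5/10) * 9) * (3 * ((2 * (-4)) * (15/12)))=-10665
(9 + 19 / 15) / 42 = 11 / 45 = 0.24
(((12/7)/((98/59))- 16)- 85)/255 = -2017/5145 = -0.39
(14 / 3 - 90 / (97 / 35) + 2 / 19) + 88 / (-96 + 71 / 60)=-900554494 / 31454481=-28.63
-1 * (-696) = 696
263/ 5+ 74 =633/ 5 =126.60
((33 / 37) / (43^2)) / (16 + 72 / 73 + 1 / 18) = 43362 / 1531972309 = 0.00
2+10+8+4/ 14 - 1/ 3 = 419/ 21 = 19.95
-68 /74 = -34 /37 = -0.92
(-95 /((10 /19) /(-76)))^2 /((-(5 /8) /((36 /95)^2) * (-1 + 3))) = -21618690.05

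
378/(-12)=-31.50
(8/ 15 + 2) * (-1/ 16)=-19/ 120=-0.16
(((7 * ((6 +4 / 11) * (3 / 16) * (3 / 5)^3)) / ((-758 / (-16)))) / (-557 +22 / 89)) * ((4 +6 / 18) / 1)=-510237 / 1721484325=-0.00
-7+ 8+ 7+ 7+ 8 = 23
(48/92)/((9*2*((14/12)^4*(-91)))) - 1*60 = -301518444/5025293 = -60.00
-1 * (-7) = 7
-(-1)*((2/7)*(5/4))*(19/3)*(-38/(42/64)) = -130.98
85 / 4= 21.25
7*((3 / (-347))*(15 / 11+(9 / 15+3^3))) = -33453 / 19085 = -1.75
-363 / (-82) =363 / 82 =4.43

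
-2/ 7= -0.29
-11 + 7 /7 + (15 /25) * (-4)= -62 /5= -12.40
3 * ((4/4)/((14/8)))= 12/7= 1.71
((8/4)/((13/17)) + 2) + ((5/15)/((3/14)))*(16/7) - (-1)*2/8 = 3941/468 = 8.42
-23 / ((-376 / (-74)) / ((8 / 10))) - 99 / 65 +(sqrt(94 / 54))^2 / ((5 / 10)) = -1.66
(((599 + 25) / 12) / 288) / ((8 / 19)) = 0.43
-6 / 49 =-0.12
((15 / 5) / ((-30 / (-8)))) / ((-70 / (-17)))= 34 / 175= 0.19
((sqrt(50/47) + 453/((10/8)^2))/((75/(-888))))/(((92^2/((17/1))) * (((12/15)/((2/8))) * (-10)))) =629 * sqrt(94)/7956160 + 284937/1322500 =0.22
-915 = -915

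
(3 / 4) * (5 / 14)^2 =75 / 784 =0.10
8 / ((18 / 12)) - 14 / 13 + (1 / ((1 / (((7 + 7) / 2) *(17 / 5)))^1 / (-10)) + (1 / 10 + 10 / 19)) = -1727399 / 7410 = -233.12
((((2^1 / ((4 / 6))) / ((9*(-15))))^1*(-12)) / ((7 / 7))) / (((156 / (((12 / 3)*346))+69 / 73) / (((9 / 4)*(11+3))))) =353612 / 44535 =7.94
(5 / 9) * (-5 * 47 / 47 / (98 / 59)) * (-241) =355475 / 882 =403.03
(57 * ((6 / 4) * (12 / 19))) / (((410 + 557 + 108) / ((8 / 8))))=54 / 1075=0.05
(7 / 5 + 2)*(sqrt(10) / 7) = 1.54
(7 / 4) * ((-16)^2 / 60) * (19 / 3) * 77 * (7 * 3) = 76466.13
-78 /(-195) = 2 /5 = 0.40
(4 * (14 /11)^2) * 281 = 220304 /121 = 1820.69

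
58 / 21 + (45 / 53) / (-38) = 115867 / 42294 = 2.74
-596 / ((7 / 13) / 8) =-61984 / 7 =-8854.86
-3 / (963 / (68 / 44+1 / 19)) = -334 / 67089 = -0.00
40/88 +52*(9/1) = 5153/11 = 468.45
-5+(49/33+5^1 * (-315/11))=-4841/33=-146.70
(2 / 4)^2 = 1 / 4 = 0.25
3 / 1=3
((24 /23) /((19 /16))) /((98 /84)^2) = 13824 /21413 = 0.65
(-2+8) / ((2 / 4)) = 12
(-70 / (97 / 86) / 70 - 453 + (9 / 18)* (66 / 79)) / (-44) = 10.31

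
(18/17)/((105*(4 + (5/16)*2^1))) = 48/22015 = 0.00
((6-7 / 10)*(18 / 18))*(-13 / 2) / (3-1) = -689 / 40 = -17.22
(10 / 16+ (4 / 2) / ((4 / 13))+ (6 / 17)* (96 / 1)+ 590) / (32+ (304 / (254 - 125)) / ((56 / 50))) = 77492751 / 4188256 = 18.50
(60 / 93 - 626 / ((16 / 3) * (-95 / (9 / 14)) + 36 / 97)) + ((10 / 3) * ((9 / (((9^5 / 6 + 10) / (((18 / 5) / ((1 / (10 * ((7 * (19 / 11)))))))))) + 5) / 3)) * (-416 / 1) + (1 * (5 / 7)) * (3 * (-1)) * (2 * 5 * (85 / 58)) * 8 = -107603739197106431 / 39204107272638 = -2744.71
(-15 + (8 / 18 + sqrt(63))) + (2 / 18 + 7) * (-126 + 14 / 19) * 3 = -2678.90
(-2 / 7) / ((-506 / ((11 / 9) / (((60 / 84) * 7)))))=1 / 7245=0.00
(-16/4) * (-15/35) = 12/7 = 1.71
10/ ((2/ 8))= 40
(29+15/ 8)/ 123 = 247/ 984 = 0.25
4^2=16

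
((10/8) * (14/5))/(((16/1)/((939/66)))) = 3.11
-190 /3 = -63.33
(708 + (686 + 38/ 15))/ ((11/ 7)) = 146636/ 165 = 888.70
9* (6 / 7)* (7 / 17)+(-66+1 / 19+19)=-14138 / 323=-43.77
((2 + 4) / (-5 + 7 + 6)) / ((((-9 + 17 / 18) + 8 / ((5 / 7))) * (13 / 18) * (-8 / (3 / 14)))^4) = 6537720751875 / 450413364251551826944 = 0.00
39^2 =1521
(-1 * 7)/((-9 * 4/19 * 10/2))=133/180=0.74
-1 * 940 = -940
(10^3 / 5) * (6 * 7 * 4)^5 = 26765564313600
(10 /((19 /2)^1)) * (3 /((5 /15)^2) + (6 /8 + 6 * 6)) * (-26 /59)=-33150 /1121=-29.57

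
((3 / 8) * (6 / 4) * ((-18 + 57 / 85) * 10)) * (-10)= 66285 / 68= 974.78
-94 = -94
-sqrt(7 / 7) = -1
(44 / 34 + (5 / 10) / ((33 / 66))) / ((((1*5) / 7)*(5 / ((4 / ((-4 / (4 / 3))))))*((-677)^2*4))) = -91 / 194789825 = -0.00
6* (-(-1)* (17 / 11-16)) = -954 / 11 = -86.73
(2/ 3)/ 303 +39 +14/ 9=12289/ 303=40.56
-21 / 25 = -0.84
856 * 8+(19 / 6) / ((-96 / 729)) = 436733 / 64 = 6823.95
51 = 51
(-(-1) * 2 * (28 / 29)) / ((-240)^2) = 7 / 208800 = 0.00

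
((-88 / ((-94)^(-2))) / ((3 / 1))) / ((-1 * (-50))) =-388784 / 75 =-5183.79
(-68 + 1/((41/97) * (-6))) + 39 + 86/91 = -28.45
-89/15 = -5.93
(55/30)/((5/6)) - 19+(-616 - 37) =-3349/5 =-669.80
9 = 9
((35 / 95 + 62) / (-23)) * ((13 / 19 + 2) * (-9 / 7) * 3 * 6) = 9790470 / 58121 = 168.45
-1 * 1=-1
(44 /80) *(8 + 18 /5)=319 /50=6.38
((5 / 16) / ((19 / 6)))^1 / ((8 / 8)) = 15 / 152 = 0.10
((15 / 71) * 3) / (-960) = -0.00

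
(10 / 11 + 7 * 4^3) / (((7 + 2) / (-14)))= -23044 / 33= -698.30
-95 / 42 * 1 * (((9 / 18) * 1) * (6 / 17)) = -0.40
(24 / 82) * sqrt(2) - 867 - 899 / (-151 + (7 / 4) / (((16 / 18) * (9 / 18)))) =-2025667 / 2353 + 12 * sqrt(2) / 41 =-860.47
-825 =-825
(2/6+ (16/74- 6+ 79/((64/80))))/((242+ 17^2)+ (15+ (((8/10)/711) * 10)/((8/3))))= 3272575/19151644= 0.17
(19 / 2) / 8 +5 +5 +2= 211 / 16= 13.19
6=6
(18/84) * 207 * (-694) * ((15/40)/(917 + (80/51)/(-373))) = -12297627603/976864616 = -12.59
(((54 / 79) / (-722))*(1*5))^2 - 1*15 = -15.00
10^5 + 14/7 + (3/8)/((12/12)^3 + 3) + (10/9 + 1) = 28801211/288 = 100004.20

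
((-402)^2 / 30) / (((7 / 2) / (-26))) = -1400568 / 35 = -40016.23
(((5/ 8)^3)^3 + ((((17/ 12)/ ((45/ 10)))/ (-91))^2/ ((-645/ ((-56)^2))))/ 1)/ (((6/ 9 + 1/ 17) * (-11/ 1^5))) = -2627923953853001/ 1446961530682736640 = -0.00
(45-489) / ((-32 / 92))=2553 / 2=1276.50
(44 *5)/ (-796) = -55/ 199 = -0.28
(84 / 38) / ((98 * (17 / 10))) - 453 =-1024203 / 2261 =-452.99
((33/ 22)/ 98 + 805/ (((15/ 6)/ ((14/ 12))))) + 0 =220901/ 588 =375.68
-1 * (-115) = 115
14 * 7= 98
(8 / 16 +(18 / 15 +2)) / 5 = 0.74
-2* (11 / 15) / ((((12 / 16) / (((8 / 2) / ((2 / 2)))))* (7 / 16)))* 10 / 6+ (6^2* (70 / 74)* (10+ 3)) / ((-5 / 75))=-46645684 / 6993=-6670.34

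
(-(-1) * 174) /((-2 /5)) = -435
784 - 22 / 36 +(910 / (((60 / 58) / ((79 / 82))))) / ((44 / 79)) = 74848201 / 32472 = 2305.01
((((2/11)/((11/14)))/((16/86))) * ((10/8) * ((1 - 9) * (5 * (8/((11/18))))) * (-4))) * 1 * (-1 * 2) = -8668800/1331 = -6513.00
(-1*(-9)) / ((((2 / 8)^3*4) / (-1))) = -144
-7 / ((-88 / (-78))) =-273 / 44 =-6.20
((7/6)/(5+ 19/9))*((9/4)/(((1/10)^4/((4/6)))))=39375/16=2460.94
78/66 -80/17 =-659/187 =-3.52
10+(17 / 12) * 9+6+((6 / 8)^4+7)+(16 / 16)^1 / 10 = 46293 / 1280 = 36.17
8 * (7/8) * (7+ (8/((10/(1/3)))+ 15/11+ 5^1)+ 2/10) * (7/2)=55909/165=338.84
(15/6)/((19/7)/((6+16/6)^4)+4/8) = 1599416/320191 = 5.00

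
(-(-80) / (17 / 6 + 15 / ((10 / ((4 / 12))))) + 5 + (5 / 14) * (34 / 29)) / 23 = 5972 / 4669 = 1.28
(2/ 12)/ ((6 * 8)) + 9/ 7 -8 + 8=2599/ 2016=1.29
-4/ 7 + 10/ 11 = 0.34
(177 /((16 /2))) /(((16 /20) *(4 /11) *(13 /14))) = 68145 /832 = 81.91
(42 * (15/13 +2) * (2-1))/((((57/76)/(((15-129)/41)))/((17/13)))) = -108528/169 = -642.18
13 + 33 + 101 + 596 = 743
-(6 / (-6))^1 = 1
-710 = -710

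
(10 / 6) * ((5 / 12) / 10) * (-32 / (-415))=4 / 747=0.01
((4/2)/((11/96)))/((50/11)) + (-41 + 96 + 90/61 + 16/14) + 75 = 1456692/10675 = 136.46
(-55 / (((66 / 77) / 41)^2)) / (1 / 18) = -4530295 / 2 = -2265147.50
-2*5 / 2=-5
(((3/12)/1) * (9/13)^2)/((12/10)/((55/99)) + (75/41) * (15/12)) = 27675/1027013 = 0.03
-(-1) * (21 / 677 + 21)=14238 / 677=21.03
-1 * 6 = -6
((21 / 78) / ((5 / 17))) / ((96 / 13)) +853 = 818999 / 960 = 853.12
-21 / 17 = -1.24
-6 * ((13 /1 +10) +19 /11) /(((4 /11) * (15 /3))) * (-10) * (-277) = -226032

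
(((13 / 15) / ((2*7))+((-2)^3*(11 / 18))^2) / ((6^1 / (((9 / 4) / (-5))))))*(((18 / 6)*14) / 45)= -135871 / 81000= -1.68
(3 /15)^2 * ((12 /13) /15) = 4 /1625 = 0.00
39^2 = 1521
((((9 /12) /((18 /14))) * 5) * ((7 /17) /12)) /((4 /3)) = 245 /3264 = 0.08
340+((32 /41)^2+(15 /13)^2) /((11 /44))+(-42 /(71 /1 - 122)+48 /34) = 1690316910 /4829513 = 350.00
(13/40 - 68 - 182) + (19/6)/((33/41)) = -245.74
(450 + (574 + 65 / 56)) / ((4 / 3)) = 172227 / 224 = 768.87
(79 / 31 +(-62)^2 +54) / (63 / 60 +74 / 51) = 123335340 / 79081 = 1559.61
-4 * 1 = -4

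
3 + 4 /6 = 3.67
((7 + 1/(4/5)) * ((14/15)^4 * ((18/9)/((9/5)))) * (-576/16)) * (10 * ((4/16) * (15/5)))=-422576/225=-1878.12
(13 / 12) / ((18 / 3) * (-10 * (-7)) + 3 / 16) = 0.00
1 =1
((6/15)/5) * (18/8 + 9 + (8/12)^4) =3709/4050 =0.92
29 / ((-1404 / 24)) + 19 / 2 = 2107 / 234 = 9.00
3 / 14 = 0.21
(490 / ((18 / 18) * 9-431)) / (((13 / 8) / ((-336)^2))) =-221276160 / 2743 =-80669.40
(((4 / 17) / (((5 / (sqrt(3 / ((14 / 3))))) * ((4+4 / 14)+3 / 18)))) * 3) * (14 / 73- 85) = -668628 * sqrt(14) / 1160335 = -2.16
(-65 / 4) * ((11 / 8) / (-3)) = 715 / 96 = 7.45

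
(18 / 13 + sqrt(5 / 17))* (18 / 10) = 9* sqrt(85) / 85 + 162 / 65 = 3.47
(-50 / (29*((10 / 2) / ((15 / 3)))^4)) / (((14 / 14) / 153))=-7650 / 29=-263.79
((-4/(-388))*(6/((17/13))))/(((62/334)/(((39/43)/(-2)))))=-254007/2198117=-0.12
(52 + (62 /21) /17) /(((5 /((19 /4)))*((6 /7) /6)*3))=176947 /1530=115.65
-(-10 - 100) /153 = 110 /153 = 0.72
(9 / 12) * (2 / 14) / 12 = 1 / 112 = 0.01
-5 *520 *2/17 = -5200/17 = -305.88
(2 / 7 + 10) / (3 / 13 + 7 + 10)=117 / 196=0.60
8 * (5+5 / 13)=560 / 13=43.08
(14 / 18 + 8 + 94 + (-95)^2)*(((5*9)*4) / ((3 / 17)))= 27931000 / 3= 9310333.33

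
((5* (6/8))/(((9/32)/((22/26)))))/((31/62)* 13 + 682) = 880/53703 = 0.02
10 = 10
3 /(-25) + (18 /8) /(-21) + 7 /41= -1619 /28700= -0.06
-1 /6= -0.17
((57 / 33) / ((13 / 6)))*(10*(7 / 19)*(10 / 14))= 300 / 143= 2.10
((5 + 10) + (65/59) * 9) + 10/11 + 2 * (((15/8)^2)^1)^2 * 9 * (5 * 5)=7426840105/1329152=5587.65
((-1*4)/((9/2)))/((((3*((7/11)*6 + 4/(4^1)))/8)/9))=-704/159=-4.43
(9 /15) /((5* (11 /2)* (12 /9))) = 9 /550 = 0.02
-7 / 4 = -1.75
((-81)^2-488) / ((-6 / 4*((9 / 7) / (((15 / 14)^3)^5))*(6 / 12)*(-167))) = 98493688751220703125 / 927852569934094336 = 106.15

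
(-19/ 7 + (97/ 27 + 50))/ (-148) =-2404/ 6993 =-0.34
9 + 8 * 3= 33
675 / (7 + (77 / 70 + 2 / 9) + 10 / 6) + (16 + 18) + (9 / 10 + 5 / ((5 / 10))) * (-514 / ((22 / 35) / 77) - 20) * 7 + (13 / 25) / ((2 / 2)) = -216014120551 / 44950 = -4805653.40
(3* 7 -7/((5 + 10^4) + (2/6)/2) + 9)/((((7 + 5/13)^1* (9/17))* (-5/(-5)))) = 16583177/2161116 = 7.67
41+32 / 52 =541 / 13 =41.62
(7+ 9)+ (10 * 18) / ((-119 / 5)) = 1004 / 119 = 8.44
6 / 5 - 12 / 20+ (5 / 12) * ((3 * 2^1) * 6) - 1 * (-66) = 408 / 5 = 81.60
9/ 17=0.53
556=556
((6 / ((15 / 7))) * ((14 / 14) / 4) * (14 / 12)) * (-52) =-637 / 15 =-42.47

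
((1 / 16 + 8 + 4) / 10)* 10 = 193 / 16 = 12.06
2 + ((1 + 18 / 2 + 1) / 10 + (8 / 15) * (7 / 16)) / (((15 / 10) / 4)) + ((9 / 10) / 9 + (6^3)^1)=19949 / 90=221.66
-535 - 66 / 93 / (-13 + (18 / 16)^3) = -534.94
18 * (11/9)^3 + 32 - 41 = 23.86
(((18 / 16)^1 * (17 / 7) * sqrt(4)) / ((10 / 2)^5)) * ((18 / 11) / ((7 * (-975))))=-459 / 1094843750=-0.00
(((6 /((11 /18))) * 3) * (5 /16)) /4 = 405 /176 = 2.30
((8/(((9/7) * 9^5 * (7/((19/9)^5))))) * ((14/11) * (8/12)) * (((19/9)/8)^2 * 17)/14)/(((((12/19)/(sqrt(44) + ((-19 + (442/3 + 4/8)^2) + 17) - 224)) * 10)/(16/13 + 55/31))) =349640612325067 * sqrt(11)/8113025676227369040 + 272241718896503893411/584137848688370570880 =0.47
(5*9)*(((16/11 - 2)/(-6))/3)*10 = 150/11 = 13.64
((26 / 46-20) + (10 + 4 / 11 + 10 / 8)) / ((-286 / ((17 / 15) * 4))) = 26911 / 217074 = 0.12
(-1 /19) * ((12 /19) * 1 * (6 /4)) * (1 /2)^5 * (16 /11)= -9 /3971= -0.00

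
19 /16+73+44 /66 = 3593 /48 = 74.85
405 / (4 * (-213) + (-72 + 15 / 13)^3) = -59319 / 52206787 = -0.00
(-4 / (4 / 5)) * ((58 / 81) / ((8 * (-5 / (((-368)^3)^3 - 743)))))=-3589453784104342254539819 / 324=-11078561062050439057221.66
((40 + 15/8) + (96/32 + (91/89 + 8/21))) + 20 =990995/14952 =66.28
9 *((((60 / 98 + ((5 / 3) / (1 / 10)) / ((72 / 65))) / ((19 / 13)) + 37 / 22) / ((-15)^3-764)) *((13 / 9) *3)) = -178227829 / 1525949964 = -0.12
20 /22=10 /11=0.91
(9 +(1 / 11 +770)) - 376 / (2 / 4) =298 / 11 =27.09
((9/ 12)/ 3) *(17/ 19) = 17/ 76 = 0.22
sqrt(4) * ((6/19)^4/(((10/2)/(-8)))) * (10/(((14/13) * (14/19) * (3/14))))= -89856/48013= -1.87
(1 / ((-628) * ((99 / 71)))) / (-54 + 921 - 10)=-71 / 53281404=-0.00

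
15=15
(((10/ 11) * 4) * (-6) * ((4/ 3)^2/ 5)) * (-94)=24064/ 33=729.21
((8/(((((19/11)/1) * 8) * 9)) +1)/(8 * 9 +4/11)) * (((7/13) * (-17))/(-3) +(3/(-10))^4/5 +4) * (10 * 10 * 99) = 11648925673/11343000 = 1026.97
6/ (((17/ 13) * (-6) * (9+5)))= -13/ 238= -0.05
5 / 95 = 1 / 19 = 0.05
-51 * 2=-102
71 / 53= 1.34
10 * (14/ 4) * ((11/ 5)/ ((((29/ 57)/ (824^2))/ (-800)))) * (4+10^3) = -82536434942234.48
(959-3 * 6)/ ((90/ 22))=10351/ 45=230.02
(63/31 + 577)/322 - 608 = -606.20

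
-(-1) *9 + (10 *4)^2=1609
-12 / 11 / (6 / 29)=-58 / 11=-5.27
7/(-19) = -7/19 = -0.37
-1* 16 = -16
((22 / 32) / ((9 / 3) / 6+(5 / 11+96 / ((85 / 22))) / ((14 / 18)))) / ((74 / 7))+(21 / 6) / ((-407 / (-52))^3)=4322804288943 / 466401316448848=0.01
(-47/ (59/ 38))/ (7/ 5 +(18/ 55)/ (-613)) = -60214990/ 2783797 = -21.63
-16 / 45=-0.36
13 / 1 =13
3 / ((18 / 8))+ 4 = 16 / 3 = 5.33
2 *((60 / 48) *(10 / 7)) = 25 / 7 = 3.57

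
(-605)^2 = 366025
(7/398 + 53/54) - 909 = -4878689/5373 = -908.00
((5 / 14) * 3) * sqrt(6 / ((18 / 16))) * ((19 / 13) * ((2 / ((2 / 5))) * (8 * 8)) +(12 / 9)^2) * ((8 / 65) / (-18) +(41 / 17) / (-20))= -139215016 * sqrt(3) / 1628991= -148.02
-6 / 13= -0.46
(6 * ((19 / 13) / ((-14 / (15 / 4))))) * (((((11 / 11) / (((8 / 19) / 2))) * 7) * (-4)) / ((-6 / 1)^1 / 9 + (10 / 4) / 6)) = -16245 / 13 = -1249.62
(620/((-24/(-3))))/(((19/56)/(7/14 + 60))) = 262570/19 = 13819.47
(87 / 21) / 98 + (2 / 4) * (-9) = -1529 / 343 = -4.46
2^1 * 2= 4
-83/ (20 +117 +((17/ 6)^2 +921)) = -0.08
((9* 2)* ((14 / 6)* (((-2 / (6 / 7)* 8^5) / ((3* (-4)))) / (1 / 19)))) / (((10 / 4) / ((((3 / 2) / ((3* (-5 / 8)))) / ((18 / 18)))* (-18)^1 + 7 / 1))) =3264249856 / 75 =43523331.41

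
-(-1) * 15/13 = 15/13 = 1.15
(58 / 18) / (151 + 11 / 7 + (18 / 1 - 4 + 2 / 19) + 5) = 3857 / 205497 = 0.02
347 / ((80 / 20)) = 347 / 4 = 86.75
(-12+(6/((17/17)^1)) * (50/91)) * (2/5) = -1584/455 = -3.48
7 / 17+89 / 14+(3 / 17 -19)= -12.05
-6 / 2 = -3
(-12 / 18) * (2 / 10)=-2 / 15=-0.13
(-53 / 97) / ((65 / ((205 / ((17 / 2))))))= -4346 / 21437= -0.20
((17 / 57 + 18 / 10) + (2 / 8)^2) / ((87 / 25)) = 49265 / 79344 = 0.62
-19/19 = -1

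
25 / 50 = 1 / 2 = 0.50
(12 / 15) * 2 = 8 / 5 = 1.60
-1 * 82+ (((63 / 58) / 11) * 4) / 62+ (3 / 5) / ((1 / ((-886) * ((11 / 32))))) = -209434091 / 791120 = -264.73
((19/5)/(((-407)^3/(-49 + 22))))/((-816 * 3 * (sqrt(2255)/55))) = -57 * sqrt(2255)/3759291413680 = -0.00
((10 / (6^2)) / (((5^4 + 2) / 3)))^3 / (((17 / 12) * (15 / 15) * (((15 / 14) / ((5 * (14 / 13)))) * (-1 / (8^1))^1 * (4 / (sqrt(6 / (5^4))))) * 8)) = -245 * sqrt(6) / 2941634131722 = -0.00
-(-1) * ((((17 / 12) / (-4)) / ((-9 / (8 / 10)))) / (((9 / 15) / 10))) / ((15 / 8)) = 68 / 243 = 0.28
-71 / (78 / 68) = -2414 / 39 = -61.90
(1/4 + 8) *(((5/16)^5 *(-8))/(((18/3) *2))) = -0.02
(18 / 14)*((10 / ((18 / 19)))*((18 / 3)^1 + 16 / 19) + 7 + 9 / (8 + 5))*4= 37400 / 91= 410.99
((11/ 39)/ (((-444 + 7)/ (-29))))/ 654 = 319/ 11146122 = 0.00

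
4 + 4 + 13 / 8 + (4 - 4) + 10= 157 / 8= 19.62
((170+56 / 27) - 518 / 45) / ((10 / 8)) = 86704 / 675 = 128.45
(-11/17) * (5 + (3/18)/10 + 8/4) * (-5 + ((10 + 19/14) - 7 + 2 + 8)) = -42.48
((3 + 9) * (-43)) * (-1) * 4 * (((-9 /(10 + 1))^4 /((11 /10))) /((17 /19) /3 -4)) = -7718885280 /33981761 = -227.15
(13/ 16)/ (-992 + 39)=-13/ 15248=-0.00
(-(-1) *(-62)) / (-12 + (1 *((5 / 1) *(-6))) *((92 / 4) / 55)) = 341 / 135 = 2.53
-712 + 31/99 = -70457/99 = -711.69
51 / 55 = 0.93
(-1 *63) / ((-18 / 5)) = 35 / 2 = 17.50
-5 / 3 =-1.67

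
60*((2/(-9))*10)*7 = -2800/3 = -933.33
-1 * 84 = -84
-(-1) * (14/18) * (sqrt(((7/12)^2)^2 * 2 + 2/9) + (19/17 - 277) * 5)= -164150/153 + 7 * sqrt(9410)/1296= -1072.35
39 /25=1.56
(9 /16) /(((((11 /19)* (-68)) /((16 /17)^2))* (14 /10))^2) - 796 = -113916849900796 /143111646601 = -796.00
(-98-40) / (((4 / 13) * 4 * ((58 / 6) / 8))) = -2691 / 29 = -92.79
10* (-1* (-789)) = 7890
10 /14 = 5 /7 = 0.71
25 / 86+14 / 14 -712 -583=-111259 / 86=-1293.71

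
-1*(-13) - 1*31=-18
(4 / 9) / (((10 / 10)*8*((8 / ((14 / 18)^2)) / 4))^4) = 5764801 / 6347497291776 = 0.00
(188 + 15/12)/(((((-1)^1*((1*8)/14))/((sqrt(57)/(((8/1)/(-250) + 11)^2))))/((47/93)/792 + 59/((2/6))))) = -1079436024078125*sqrt(57)/2215149399936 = -3679.01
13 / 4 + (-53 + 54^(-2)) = -72535 / 1458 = -49.75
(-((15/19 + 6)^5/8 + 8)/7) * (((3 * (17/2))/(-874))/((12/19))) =609985873745/51027448192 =11.95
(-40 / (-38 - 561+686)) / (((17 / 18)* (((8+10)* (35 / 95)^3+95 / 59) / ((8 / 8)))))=-97123440 / 500824403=-0.19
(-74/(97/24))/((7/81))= -143856/679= -211.86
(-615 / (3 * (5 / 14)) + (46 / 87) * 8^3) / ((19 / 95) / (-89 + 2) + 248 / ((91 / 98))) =-1715090 / 1510307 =-1.14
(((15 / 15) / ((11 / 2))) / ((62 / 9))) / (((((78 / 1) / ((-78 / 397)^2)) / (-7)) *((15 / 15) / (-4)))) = 19656 / 53744669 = 0.00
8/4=2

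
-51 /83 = -0.61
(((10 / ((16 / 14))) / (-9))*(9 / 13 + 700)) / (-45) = 63763 / 4212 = 15.14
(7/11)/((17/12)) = 84/187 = 0.45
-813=-813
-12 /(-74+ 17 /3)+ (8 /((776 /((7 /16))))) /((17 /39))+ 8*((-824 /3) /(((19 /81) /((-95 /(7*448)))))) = 75257535261 /265027280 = 283.96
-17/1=-17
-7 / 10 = -0.70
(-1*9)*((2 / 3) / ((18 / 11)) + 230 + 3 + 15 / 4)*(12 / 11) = -25613 / 11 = -2328.45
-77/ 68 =-1.13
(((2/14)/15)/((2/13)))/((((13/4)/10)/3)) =4/7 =0.57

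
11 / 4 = 2.75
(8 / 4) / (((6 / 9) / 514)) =1542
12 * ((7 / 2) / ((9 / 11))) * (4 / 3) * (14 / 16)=539 / 9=59.89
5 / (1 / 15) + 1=76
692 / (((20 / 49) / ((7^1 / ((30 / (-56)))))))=-22153.23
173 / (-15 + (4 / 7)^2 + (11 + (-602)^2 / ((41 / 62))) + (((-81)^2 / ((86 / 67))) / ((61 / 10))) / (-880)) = 160448993936 / 508262472391573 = 0.00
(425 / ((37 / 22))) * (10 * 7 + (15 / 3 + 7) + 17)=925650 / 37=25017.57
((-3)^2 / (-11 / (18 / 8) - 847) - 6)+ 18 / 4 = -23163 / 15334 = -1.51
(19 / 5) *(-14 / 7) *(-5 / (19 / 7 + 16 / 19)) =5054 / 473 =10.68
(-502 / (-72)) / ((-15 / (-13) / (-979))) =-5915.70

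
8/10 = 4/5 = 0.80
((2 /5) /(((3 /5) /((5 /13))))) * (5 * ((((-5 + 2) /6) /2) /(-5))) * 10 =0.64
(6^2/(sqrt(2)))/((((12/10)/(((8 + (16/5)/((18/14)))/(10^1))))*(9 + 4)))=236*sqrt(2)/195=1.71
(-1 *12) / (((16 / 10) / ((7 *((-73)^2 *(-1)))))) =279772.50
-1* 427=-427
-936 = -936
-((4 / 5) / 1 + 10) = -54 / 5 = -10.80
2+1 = 3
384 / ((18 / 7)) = 448 / 3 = 149.33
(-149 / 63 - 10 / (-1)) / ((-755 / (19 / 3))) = -9139 / 142695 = -0.06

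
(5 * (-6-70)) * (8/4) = -760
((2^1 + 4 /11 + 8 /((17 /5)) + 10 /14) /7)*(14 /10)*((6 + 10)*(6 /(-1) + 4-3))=-113744 /1309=-86.89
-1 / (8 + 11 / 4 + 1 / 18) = -36 / 389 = -0.09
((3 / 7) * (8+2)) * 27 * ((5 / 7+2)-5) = -12960 / 49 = -264.49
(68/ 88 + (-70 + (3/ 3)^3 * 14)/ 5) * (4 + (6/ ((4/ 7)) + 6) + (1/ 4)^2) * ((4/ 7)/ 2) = -53909/ 880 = -61.26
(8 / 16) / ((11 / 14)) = 7 / 11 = 0.64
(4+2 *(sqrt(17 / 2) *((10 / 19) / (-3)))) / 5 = 4 / 5 - 2 *sqrt(34) / 57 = 0.60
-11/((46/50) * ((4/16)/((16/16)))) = -1100/23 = -47.83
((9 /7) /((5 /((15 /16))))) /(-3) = -9 /112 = -0.08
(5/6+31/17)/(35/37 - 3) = -10027/7752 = -1.29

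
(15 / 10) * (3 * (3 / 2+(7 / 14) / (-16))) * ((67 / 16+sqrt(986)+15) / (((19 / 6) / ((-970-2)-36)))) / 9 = -8883 * sqrt(986) / 38-2727081 / 608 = -11825.64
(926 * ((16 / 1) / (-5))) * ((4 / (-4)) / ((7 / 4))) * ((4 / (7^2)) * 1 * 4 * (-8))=-7585792 / 1715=-4423.20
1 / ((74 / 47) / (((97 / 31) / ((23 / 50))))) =113975 / 26381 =4.32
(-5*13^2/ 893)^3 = -603351125/ 712121957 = -0.85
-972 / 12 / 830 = -81 / 830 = -0.10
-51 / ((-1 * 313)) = 51 / 313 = 0.16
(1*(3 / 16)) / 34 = 3 / 544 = 0.01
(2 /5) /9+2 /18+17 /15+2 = 148 /45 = 3.29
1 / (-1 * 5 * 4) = -0.05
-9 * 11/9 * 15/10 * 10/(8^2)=-165/64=-2.58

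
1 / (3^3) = 1 / 27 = 0.04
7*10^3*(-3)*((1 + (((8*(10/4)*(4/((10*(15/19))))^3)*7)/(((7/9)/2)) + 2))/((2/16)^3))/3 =-13392719872/75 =-178569598.29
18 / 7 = 2.57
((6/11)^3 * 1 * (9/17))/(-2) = -972/22627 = -0.04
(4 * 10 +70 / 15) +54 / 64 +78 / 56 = 31519 / 672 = 46.90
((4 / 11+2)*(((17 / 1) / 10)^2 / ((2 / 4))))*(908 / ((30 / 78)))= 32252.82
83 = 83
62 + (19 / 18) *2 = 577 / 9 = 64.11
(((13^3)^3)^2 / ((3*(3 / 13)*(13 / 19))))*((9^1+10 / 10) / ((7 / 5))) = 106832636604359523472550 / 63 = 1695756136577135293215.08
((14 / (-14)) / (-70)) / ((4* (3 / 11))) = 11 / 840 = 0.01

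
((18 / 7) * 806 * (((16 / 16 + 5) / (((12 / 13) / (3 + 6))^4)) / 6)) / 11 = 8390850507 / 4928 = 1702688.82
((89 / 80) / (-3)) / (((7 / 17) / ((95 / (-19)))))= 1513 / 336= 4.50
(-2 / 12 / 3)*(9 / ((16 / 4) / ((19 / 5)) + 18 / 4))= -19 / 211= -0.09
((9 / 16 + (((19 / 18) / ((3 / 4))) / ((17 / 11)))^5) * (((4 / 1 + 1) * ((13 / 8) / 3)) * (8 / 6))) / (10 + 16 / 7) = 176328430952209445 / 504608273274733632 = 0.35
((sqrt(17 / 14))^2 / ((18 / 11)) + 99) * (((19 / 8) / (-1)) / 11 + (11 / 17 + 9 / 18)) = 454715 / 4896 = 92.87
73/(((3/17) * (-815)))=-1241/2445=-0.51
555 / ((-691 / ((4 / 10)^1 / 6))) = -37 / 691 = -0.05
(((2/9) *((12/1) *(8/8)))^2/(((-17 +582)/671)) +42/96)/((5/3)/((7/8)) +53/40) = 5058893/1839414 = 2.75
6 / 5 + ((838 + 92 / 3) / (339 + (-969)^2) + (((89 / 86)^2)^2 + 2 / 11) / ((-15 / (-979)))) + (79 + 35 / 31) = 6476174071523399 / 38535357351600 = 168.06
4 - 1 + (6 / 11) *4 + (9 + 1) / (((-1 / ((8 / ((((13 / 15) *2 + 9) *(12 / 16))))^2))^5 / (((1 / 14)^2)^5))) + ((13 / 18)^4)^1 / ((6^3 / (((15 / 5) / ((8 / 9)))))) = 1266893640322058237379950980234177254731 / 244287834673768199027604196243875818496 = 5.19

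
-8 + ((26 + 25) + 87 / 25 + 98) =3612 / 25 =144.48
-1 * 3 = -3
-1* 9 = -9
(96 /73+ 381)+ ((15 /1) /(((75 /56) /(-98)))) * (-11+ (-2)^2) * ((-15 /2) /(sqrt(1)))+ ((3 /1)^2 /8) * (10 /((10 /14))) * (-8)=-4187841 /73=-57367.68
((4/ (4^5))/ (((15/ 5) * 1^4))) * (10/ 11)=5/ 4224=0.00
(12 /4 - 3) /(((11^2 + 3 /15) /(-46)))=0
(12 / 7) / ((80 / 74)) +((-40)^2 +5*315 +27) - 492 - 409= 161181 / 70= 2302.59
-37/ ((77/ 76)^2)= -213712/ 5929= -36.05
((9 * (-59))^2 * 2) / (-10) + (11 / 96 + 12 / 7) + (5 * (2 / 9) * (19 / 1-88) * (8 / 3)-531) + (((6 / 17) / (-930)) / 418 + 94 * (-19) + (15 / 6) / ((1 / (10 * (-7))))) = -65600631210451 / 1110241440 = -59086.82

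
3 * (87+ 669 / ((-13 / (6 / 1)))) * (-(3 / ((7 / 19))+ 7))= 10074.66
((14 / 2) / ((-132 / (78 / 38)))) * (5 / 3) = -455 / 2508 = -0.18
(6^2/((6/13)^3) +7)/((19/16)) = 17912/57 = 314.25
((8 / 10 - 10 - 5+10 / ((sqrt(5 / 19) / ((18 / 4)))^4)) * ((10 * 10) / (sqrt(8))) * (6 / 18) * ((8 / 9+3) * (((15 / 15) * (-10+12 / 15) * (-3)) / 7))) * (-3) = -272314595 * sqrt(2) / 12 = -32092582.79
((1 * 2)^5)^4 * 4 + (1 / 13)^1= 54525953 / 13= 4194304.08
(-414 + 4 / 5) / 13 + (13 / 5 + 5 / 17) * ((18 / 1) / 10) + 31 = 24447 / 5525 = 4.42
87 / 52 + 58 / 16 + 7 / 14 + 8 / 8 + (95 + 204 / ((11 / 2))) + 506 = 644.89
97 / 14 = 6.93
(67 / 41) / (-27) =-67 / 1107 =-0.06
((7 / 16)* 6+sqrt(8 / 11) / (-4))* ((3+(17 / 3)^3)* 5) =87395 / 36 - 1135* sqrt(22) / 27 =2230.47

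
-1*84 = -84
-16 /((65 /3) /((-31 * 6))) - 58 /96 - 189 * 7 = -1186.25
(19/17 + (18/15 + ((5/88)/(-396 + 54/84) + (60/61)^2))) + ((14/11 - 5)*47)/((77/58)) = -152632644009203/1186231953060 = -128.67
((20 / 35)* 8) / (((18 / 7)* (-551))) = -16 / 4959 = -0.00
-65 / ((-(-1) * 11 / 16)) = -1040 / 11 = -94.55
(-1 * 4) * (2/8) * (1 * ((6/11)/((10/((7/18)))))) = -7/330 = -0.02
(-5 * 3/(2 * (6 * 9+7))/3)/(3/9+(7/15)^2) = -1125/15128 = -0.07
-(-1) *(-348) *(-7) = 2436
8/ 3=2.67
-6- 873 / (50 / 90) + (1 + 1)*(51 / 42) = -55124 / 35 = -1574.97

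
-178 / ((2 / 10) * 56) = -445 / 28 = -15.89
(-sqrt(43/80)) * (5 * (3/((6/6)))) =-3 * sqrt(215)/4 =-11.00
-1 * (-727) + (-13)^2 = 896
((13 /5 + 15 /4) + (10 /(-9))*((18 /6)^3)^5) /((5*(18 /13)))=-4145238149 /1800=-2302910.08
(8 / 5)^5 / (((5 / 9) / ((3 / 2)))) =28.31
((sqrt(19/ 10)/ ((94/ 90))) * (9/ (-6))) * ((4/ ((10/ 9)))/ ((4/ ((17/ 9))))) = -459 * sqrt(190)/ 1880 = -3.37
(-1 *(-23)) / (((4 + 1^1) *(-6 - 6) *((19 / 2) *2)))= -23 / 1140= -0.02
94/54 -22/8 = -109/108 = -1.01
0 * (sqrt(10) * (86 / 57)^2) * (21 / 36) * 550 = 0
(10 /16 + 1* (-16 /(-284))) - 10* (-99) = 562707 /568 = 990.68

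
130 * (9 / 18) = 65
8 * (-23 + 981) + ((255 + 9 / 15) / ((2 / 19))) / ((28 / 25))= 275297 / 28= 9832.04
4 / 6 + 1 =5 / 3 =1.67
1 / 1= 1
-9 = -9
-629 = -629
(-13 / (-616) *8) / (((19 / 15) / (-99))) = -1755 / 133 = -13.20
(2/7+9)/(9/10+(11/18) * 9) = 325/224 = 1.45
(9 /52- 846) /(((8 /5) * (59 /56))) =-1539405 /3068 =-501.76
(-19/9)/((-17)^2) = -19/2601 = -0.01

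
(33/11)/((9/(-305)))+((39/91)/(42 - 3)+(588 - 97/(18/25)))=575957/1638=351.62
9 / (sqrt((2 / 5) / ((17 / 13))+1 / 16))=12 * sqrt(42585) / 167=14.83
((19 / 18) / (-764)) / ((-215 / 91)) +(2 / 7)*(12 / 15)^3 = 75993583 / 517419000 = 0.15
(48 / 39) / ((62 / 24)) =0.48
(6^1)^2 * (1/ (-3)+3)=96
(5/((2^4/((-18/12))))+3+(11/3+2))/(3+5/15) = 787/320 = 2.46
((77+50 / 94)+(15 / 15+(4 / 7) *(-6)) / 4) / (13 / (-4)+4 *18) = 9203 / 8225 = 1.12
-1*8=-8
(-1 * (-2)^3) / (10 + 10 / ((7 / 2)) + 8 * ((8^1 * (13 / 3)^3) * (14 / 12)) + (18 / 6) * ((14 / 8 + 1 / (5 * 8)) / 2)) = 362880 / 276295651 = 0.00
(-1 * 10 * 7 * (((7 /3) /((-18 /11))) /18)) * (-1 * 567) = -18865 /6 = -3144.17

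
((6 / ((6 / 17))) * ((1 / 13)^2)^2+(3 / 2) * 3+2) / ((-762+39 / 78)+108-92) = -371327 / 42584451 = -0.01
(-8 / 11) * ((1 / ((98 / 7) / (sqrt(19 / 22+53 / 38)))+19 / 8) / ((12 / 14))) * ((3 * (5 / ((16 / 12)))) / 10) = -399 / 176-3 * sqrt(24662) / 4598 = -2.37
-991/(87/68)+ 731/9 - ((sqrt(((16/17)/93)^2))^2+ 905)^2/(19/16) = -2376725844201357636359/3442540661189271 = -690398.77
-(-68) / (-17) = -4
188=188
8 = 8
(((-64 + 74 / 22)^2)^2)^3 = 7753718092444544992127728048382161 / 3138428376721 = 2470573536091193394373.64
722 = 722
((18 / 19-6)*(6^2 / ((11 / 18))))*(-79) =23514.03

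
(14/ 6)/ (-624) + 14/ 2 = 7.00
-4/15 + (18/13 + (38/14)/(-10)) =2311/2730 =0.85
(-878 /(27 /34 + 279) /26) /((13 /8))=-119408 /1607697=-0.07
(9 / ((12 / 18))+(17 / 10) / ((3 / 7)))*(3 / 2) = 131 / 5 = 26.20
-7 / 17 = -0.41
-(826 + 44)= -870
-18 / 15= -6 / 5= -1.20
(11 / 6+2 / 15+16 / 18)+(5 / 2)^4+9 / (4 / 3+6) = 341711 / 7920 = 43.15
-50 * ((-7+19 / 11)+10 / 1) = -236.36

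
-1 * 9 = -9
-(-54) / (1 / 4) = 216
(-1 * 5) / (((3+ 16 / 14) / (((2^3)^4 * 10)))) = -1433600 / 29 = -49434.48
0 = 0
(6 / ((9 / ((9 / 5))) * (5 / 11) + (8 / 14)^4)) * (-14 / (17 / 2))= -1479016 / 356099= -4.15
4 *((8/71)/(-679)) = -32/48209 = -0.00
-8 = -8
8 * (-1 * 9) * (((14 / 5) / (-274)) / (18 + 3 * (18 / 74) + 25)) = 9324 / 554165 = 0.02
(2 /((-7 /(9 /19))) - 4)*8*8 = -35200 /133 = -264.66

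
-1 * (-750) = 750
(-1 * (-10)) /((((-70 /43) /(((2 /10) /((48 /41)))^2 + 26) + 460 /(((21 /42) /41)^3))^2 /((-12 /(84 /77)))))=-933038556968771 /545639350427558482437632842240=-0.00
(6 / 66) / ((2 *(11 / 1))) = 1 / 242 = 0.00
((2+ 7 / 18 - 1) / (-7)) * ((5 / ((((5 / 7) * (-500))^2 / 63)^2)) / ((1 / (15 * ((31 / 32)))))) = -14067459 / 4000000000000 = -0.00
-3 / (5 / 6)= -18 / 5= -3.60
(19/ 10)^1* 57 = 1083/ 10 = 108.30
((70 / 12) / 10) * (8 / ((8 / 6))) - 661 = -1315 / 2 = -657.50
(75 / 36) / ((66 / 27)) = 0.85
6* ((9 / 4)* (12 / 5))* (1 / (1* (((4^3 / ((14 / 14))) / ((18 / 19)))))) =729 / 1520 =0.48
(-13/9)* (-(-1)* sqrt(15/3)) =-13* sqrt(5)/9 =-3.23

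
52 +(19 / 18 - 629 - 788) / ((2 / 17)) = -431407 / 36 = -11983.53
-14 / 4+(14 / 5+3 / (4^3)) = -209 / 320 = -0.65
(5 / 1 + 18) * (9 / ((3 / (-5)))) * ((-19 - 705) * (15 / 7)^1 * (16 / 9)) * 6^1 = 39964800 / 7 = 5709257.14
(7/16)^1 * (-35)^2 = 8575/16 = 535.94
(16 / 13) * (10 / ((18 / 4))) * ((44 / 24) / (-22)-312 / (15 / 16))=-319568 / 351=-910.45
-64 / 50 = -32 / 25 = -1.28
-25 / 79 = -0.32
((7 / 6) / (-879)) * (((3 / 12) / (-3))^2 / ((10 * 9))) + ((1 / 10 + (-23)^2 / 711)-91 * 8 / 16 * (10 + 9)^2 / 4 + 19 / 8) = -22155943289737 / 5399732160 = -4103.16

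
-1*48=-48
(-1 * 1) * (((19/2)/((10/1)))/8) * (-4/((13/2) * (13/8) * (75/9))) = 114/21125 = 0.01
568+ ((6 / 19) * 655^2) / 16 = 1373411 / 152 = 9035.60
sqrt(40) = 2 * sqrt(10) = 6.32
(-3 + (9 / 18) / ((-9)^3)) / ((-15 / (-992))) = -434000 / 2187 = -198.45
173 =173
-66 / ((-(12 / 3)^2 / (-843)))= -27819 / 8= -3477.38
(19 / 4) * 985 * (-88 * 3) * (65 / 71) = -80287350 / 71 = -1130807.75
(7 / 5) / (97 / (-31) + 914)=217 / 141185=0.00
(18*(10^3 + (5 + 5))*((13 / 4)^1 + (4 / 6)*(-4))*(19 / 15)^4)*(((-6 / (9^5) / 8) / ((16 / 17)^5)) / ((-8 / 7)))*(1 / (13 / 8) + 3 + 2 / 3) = 152930087024040851 / 86931979370496000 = 1.76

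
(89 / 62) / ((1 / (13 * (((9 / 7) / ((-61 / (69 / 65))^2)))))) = 3813561 / 524847050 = 0.01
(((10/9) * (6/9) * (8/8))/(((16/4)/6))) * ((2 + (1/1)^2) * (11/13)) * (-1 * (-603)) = 22110/13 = 1700.77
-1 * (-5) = 5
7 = 7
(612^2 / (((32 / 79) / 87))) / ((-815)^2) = 160890057 / 1328450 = 121.11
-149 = -149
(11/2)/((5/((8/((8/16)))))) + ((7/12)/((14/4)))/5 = 529/30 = 17.63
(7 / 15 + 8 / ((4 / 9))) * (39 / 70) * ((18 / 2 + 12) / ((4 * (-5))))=-10803 / 1000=-10.80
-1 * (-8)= 8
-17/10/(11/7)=-119/110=-1.08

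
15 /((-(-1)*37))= 15 /37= 0.41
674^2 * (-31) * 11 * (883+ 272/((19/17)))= -3315188590516/19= -174483610027.16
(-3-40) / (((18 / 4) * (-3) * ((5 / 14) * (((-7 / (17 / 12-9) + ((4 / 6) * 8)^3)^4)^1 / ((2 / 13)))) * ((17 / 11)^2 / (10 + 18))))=11024813596797 / 371936936320577867560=0.00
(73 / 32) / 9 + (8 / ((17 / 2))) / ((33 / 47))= 85843 / 53856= 1.59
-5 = -5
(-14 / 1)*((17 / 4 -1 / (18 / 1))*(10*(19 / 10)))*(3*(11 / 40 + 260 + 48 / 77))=-2305433723 / 2640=-873270.35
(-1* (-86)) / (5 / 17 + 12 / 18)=4386 / 49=89.51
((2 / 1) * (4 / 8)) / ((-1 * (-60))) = 1 / 60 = 0.02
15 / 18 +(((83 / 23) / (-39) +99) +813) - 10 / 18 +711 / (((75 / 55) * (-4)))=42078373 / 53820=781.84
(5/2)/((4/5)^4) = 3125/512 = 6.10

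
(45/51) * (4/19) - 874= -282242/323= -873.81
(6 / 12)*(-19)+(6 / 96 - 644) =-10455 / 16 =-653.44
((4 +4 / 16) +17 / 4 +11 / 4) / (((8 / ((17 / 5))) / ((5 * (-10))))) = -3825 / 16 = -239.06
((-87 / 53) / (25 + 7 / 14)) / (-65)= 0.00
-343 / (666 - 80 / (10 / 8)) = -49 / 86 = -0.57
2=2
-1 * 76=-76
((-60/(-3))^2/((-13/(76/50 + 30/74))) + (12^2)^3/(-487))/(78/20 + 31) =-1115489120/6288631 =-177.38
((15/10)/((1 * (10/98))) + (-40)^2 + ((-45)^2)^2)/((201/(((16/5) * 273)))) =29864305016/1675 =17829435.83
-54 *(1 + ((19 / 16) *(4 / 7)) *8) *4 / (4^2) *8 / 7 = -4860 / 49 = -99.18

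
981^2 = 962361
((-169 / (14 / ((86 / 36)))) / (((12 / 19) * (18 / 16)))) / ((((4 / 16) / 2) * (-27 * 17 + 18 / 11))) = 10868 / 15309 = 0.71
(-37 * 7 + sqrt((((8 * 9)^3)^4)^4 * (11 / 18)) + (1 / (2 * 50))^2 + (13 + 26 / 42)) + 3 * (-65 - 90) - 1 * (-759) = 10210021 / 210000 + 62781062873992032566884499976912074100965376 * sqrt(22) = 294469286722637843429644400000000000000000000.00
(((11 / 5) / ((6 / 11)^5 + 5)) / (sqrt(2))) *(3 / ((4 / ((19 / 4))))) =100978977 *sqrt(2) / 130084960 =1.10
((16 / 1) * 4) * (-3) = -192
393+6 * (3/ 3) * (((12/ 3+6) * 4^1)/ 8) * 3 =483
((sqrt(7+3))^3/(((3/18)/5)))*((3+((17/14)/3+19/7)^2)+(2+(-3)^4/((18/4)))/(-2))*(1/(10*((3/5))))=120325*sqrt(10)/882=431.41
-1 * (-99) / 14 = 99 / 14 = 7.07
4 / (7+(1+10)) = 2 / 9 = 0.22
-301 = -301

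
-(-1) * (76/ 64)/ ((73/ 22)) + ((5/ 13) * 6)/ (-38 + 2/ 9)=38305/ 129064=0.30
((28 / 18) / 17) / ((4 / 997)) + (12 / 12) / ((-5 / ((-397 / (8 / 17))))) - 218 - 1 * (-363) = 336.53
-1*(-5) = 5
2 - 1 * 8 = -6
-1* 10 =-10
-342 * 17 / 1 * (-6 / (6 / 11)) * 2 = 127908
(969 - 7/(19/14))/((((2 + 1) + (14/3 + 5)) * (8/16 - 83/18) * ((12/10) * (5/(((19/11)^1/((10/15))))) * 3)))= -164817/61864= -2.66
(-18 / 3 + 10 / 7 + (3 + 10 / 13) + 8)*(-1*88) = -57640 / 91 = -633.41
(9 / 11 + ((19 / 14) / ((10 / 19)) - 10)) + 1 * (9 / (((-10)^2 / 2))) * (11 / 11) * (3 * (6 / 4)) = -11152 / 1925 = -5.79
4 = 4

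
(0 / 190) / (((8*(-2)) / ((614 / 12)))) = 0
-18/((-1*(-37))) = -18/37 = -0.49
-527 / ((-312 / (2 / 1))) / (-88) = -527 / 13728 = -0.04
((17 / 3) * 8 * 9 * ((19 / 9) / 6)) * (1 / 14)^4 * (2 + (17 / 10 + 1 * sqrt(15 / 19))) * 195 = 1105 * sqrt(285) / 28812 + 155363 / 57624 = 3.34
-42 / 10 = -21 / 5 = -4.20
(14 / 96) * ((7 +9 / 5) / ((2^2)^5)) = 77 / 61440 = 0.00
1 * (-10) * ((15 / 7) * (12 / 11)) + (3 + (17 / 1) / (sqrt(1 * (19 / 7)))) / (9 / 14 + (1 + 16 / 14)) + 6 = -12.60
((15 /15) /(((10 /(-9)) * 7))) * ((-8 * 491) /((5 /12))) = 212112 /175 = 1212.07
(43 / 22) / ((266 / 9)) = 387 / 5852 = 0.07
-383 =-383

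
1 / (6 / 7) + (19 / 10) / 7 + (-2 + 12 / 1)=1201 / 105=11.44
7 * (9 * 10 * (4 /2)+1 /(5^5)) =3937507 /3125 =1260.00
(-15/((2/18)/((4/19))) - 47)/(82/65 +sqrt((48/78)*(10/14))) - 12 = -30616367/323646 +465725*sqrt(910)/323646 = -51.19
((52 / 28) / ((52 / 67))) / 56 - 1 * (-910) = 1426947 / 1568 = 910.04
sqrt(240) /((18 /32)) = 64 * sqrt(15) /9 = 27.54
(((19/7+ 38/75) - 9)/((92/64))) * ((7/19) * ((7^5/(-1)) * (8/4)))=1631758016/32775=49786.67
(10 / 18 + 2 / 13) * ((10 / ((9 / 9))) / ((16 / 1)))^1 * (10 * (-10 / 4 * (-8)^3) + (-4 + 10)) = 2657245 / 468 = 5677.87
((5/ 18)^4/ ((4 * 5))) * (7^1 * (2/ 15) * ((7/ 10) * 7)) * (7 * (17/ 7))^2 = 495635/ 1259712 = 0.39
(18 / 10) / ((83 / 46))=414 / 415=1.00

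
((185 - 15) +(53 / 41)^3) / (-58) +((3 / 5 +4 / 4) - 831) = -16636619681 / 19987090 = -832.37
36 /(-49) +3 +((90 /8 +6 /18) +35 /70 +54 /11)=124559 /6468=19.26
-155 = -155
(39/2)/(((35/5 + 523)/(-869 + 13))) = -8346/265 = -31.49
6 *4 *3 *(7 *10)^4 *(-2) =-3457440000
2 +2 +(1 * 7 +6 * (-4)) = -13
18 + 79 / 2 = 115 / 2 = 57.50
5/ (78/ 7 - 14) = -7/ 4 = -1.75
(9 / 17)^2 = 81 / 289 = 0.28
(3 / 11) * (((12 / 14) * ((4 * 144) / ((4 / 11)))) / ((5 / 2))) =148.11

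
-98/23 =-4.26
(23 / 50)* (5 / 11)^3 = 115 / 2662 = 0.04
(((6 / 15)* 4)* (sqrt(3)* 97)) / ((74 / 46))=17848* sqrt(3) / 185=167.10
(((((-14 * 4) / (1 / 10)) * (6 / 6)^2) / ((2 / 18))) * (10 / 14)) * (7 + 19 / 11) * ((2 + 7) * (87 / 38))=-135302400 / 209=-647379.90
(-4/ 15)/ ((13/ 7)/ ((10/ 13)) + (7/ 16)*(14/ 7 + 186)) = -112/ 35559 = -0.00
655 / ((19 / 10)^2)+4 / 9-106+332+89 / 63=1034295 / 2527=409.30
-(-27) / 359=27 / 359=0.08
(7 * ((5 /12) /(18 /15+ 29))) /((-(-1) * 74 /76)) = 3325 /33522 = 0.10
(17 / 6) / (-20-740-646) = -17 / 8436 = -0.00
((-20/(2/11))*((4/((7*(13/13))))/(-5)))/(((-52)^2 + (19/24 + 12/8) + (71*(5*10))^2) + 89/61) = 0.00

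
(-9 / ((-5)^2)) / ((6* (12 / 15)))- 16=-643 / 40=-16.08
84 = 84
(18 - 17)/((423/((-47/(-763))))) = 1/6867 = 0.00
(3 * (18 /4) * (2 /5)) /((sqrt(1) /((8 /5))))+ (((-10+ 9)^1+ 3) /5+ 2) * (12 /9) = 296 /25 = 11.84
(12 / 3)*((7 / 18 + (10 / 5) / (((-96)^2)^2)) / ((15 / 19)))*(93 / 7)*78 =126455913961 / 61931520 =2041.87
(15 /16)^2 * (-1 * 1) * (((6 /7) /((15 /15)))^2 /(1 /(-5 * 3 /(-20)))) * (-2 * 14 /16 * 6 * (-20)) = -91125 /896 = -101.70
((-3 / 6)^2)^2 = 1 / 16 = 0.06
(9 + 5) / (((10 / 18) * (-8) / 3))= -189 / 20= -9.45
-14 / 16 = -7 / 8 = -0.88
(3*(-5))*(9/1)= -135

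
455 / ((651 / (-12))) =-260 / 31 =-8.39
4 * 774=3096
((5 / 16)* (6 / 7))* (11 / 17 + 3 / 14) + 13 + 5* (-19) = -81.77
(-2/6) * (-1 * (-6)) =-2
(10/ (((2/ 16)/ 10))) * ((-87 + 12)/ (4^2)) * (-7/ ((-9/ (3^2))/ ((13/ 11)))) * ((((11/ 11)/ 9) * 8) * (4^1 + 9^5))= -1628431212.12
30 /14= 15 /7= 2.14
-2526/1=-2526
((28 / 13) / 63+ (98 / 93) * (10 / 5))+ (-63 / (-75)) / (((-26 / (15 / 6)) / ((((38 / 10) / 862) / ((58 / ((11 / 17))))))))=2.14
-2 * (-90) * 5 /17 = 52.94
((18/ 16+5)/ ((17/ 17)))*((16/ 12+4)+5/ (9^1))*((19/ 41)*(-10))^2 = 23437925/ 30258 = 774.60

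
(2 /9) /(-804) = -1 /3618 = -0.00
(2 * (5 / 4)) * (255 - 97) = 395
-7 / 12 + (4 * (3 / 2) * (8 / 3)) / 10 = 61 / 60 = 1.02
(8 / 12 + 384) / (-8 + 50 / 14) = -8078 / 93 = -86.86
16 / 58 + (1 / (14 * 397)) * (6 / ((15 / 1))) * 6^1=111334 / 402955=0.28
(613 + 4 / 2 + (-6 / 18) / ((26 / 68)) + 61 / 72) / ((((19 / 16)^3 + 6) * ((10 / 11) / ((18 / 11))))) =294715904 / 2043275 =144.24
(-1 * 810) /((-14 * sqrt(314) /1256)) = 4100.92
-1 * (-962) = 962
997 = 997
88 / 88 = 1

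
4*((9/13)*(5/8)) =45/26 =1.73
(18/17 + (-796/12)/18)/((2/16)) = -9644/459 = -21.01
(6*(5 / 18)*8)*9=120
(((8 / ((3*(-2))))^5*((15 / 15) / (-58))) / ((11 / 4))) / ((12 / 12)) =2048 / 77517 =0.03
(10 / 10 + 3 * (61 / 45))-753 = -11219 / 15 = -747.93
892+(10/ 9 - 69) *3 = 2065/ 3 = 688.33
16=16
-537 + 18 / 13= -6963 / 13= -535.62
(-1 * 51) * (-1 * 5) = 255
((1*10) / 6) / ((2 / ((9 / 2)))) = 15 / 4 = 3.75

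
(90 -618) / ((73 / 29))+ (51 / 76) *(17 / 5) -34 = -6698429 / 27740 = -241.47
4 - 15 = -11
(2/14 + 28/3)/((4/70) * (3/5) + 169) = 4975/88743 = 0.06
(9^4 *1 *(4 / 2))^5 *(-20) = -7780905893796434432640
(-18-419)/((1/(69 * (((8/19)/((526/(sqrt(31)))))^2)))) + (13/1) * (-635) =-10849598957/1314211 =-8255.60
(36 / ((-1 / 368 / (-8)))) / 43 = 105984 / 43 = 2464.74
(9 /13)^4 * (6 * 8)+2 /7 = 2261618 /199927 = 11.31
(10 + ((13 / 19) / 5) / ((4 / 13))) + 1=4349 / 380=11.44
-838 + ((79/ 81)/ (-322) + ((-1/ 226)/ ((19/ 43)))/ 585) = -1525112544266/ 1819936755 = -838.00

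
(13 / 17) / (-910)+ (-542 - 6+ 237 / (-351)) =-76392167 / 139230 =-548.68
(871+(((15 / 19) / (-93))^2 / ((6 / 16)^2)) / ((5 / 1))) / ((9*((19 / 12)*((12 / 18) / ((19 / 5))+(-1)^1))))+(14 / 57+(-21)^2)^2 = 9520179215537 / 48915861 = 194623.56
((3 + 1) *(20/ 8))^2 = 100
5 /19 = 0.26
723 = 723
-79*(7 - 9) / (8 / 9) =711 / 4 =177.75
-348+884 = 536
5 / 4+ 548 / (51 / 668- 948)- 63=-157867867 / 2532852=-62.33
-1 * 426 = -426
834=834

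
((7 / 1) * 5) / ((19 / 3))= 105 / 19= 5.53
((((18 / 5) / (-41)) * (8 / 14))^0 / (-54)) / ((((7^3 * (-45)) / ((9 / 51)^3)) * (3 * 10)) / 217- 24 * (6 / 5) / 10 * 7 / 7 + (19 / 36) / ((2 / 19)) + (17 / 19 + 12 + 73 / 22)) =647900 / 13584147017583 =0.00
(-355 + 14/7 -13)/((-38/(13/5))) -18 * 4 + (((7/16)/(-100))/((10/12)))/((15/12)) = -4461399/95000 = -46.96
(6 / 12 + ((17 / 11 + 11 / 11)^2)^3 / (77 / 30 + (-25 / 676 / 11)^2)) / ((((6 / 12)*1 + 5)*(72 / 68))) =112838134731934727 / 6171309609599178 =18.28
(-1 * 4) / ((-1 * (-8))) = -1 / 2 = -0.50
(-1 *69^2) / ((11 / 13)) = -61893 / 11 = -5626.64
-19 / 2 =-9.50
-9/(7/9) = -81/7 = -11.57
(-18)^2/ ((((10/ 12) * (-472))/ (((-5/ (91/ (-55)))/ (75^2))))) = -297/ 671125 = -0.00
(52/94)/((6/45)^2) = 31.12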